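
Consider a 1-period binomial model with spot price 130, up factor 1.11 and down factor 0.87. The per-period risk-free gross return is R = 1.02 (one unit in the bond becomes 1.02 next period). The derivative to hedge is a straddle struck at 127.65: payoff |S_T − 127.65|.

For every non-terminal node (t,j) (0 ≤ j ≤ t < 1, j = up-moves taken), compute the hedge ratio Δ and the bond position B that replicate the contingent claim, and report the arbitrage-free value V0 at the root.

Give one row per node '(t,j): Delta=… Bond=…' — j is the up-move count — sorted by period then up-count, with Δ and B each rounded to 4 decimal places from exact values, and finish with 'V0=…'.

Risk-neutral probability p* = (R−d)/(u−d) = (1.02−0.87)/(1.11−0.87) = 0.6250.
At expiry t=1: V(1,0)=14.5500, V(1,1)=16.6500
  t=0,j=0: stock 130.0000 → up 144.3000 (V=16.6500), down 113.1000 (V=14.5500). Price 15.5515; hedge Δ=0.0673, bond B=6.8015.
Root portfolio cost Δ·130+B reproduces V0=15.5515.

(0,0): Delta=0.0673 Bond=6.8015
V0=15.5515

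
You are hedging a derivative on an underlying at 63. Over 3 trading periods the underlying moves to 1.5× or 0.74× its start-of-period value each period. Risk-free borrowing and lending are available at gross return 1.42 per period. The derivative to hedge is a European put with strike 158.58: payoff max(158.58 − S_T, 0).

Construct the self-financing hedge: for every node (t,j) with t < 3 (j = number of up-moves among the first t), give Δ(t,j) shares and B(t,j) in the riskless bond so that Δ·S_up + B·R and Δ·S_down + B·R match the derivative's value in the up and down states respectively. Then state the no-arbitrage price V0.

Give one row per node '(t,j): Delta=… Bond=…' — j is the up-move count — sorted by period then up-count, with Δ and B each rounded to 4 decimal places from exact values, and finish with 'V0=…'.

Under the risk-neutral measure, an up-move has probability p* = (R−d)/(u−d) = 0.8947 and values discount at R = 1.42.
Payoff layer (t=3): V(3,0)=133.0509, V(3,1)=106.8318, V(3,2)=53.6850, V(3,3)=0.0000
(2,0): S=34.4988. Δ = (V_up−V_dn)/(S_up−S_dn) = (106.8318−133.0509)/(51.7482−25.5291) = -1.0000. V = [p*·106.8318 + (1−p*)·133.0509]/1.42 = 77.1773. B = V − Δ·S = 111.6761.
(2,1): S=69.9300. Δ = (V_up−V_dn)/(S_up−S_dn) = (53.6850−106.8318)/(104.8950−51.7482) = -1.0000. V = [p*·53.6850 + (1−p*)·106.8318]/1.42 = 41.7461. B = V − Δ·S = 111.6761.
(2,2): S=141.7500. Δ = (V_up−V_dn)/(S_up−S_dn) = (0.0000−53.6850)/(212.6250−104.8950) = -0.4983. V = [p*·0.0000 + (1−p*)·53.6850]/1.42 = 3.9796. B = V − Δ·S = 74.6178.
(1,0): S=46.6200. Δ = (V_up−V_dn)/(S_up−S_dn) = (41.7461−77.1773)/(69.9300−34.4988) = -1.0000. V = [p*·41.7461 + (1−p*)·77.1773]/1.42 = 32.0251. B = V − Δ·S = 78.6451.
(1,1): S=94.5000. Δ = (V_up−V_dn)/(S_up−S_dn) = (3.9796−41.7461)/(141.7500−69.9300) = -0.5258. V = [p*·3.9796 + (1−p*)·41.7461]/1.42 = 5.6021. B = V − Δ·S = 55.2948.
(0,0): S=63.0000. Δ = (V_up−V_dn)/(S_up−S_dn) = (5.6021−32.0251)/(94.5000−46.6200) = -0.5519. V = [p*·5.6021 + (1−p*)·32.0251]/1.42 = 5.9039. B = V − Δ·S = 40.6709.
Self-financing check: at every node Δ·S+B equals the discounted successor values.

(0,0): Delta=-0.5519 Bond=40.6709
(1,0): Delta=-1.0000 Bond=78.6451
(1,1): Delta=-0.5258 Bond=55.2948
(2,0): Delta=-1.0000 Bond=111.6761
(2,1): Delta=-1.0000 Bond=111.6761
(2,2): Delta=-0.4983 Bond=74.6178
V0=5.9039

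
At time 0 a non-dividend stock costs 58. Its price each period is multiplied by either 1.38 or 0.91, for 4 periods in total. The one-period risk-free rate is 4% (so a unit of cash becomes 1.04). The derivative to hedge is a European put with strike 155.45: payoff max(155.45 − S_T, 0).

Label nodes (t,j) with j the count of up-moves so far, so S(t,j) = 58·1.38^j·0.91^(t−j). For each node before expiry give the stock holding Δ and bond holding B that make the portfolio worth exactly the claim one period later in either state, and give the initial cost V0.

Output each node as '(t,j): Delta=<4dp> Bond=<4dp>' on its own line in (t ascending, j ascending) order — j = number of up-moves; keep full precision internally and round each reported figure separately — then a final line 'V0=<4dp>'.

Under the risk-neutral measure, an up-move has probability p* = (R−d)/(u−d) = 0.2766 and values discount at R = 1.04.
Payoff layer (t=4): V(4,0)=115.6765, V(4,1)=95.1342, V(4,2)=63.9820, V(4,3)=16.7404, V(4,4)=0.0000
Node (3,0) S=43.7071: V=(p*·95.1342+(1−p*)·115.6765)/1.04=105.7640; Δ=(95.1342−115.6765)/(60.3158−39.7735)=-1.0000; B=V−Δ·S=149.4712
Node (3,1) S=66.2811: V=(p*·63.9820+(1−p*)·95.1342)/1.04=83.1900; Δ=(63.9820−95.1342)/(91.4680−60.3158)=-1.0000; B=V−Δ·S=149.4712
Node (3,2) S=100.5142: V=(p*·16.7404+(1−p*)·63.9820)/1.04=48.9569; Δ=(16.7404−63.9820)/(138.7096−91.4680)=-1.0000; B=V−Δ·S=149.4712
Node (3,3) S=152.4282: V=(p*·0.0000+(1−p*)·16.7404)/1.04=11.6443; Δ=(0.0000−16.7404)/(210.3509−138.7096)=-0.2337; B=V−Δ·S=47.2621
Node (2,0) S=48.0298: V=(p*·83.1900+(1−p*)·105.7640)/1.04=95.6925; Δ=(83.1900−105.7640)/(66.2811−43.7071)=-1.0000; B=V−Δ·S=143.7223
Node (2,1) S=72.8364: V=(p*·48.9569+(1−p*)·83.1900)/1.04=70.8859; Δ=(48.9569−83.1900)/(100.5142−66.2811)=-1.0000; B=V−Δ·S=143.7223
Node (2,2) S=110.4552: V=(p*·11.6443+(1−p*)·48.9569)/1.04=37.1504; Δ=(11.6443−48.9569)/(152.4282−100.5142)=-0.7187; B=V−Δ·S=116.5390
Node (1,0) S=52.7800: V=(p*·70.8859+(1−p*)·95.6925)/1.04=85.4145; Δ=(70.8859−95.6925)/(72.8364−48.0298)=-1.0000; B=V−Δ·S=138.1945
Node (1,1) S=80.0400: V=(p*·37.1504+(1−p*)·70.8859)/1.04=59.1873; Δ=(37.1504−70.8859)/(110.4552−72.8364)=-0.8968; B=V−Δ·S=130.9649
Node (0,0) S=58.0000: V=(p*·59.1873+(1−p*)·85.4145)/1.04=75.1540; Δ=(59.1873−85.4145)/(80.0400−52.7800)=-0.9621; B=V−Δ·S=130.9565
Each (Δ,B) replicates both successor values, so the strategy is self-financing and V0 is arbitrage-free.

(0,0): Delta=-0.9621 Bond=130.9565
(1,0): Delta=-1.0000 Bond=138.1945
(1,1): Delta=-0.8968 Bond=130.9649
(2,0): Delta=-1.0000 Bond=143.7223
(2,1): Delta=-1.0000 Bond=143.7223
(2,2): Delta=-0.7187 Bond=116.5390
(3,0): Delta=-1.0000 Bond=149.4712
(3,1): Delta=-1.0000 Bond=149.4712
(3,2): Delta=-1.0000 Bond=149.4712
(3,3): Delta=-0.2337 Bond=47.2621
V0=75.1540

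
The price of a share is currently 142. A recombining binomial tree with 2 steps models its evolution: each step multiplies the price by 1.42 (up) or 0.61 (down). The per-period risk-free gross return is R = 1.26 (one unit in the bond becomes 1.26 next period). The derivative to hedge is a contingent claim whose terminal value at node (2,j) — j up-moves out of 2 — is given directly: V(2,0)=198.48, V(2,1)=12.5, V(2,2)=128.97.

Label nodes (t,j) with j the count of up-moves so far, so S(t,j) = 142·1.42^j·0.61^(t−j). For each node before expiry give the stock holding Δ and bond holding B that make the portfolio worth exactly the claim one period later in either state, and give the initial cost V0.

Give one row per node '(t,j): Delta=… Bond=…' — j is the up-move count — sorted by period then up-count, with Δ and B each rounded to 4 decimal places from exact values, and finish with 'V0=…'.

(0,0): Delta=0.3914 Bond=4.1047
(1,0): Delta=-2.6507 Bond=268.6818
(1,1): Delta=0.7131 Bond=-59.6920
V0=59.6865

Since d<R<u, set p* = (R−d)/(u−d) = 0.8025; price each node as the discounted p*-expectation of its children.
Terminal payoffs: V(2,0)=198.4800, V(2,1)=12.5000, V(2,2)=128.9700
(1,0): S=86.6200. Δ = (V_up−V_dn)/(S_up−S_dn) = (12.5000−198.4800)/(123.0004−52.8382) = -2.6507. V = [p*·12.5000 + (1−p*)·198.4800]/1.26 = 39.0768. B = V − Δ·S = 268.6818.
(1,1): S=201.6400. Δ = (V_up−V_dn)/(S_up−S_dn) = (128.9700−12.5000)/(286.3288−123.0004) = 0.7131. V = [p*·128.9700 + (1−p*)·12.5000]/1.26 = 84.0981. B = V − Δ·S = -59.6920.
(0,0): S=142.0000. Δ = (V_up−V_dn)/(S_up−S_dn) = (84.0981−39.0768)/(201.6400−86.6200) = 0.3914. V = [p*·84.0981 + (1−p*)·39.0768]/1.26 = 59.6865. B = V − Δ·S = 4.1047.
Self-financing check: at every node Δ·S+B equals the discounted successor values.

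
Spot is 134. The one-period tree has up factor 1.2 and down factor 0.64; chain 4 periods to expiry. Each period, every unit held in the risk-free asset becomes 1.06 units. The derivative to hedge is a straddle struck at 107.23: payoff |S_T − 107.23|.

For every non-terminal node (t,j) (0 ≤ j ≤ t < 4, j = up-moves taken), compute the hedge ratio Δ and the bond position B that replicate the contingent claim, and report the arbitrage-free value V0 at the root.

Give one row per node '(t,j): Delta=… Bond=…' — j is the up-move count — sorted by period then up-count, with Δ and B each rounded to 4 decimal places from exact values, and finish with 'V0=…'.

(0,0): Delta=0.6109 Bond=-18.0167
(1,0): Delta=-0.1460 Bond=45.8121
(1,1): Delta=0.7454 Bond=-40.7342
(2,0): Delta=-1.0000 Bond=95.4343
(2,1): Delta=0.0058 Bond=32.9363
(2,2): Delta=0.8769 Bond=-68.5498
(3,0): Delta=-1.0000 Bond=101.1604
(3,1): Delta=-1.0000 Bond=101.1604
(3,2): Delta=0.1846 Bond=12.8299
(3,3): Delta=1.0000 Bond=-101.1604
V0=63.8421

No-arbitrage ⇒ martingale measure with p* = (R−d)/(u−d) = 0.7500.
At expiry t=4: V(4,0)=84.7485, V(4,1)=65.0772, V(4,2)=28.1936, V(4,3)=40.9633, V(4,4)=170.6324
(3,0): S=35.1273. Δ = (V_up−V_dn)/(S_up−S_dn) = (65.0772−84.7485)/(42.1528−22.4815) = -1.0000. V = [p*·65.0772 + (1−p*)·84.7485]/1.06 = 66.0331. B = V − Δ·S = 101.1604.
(3,1): S=65.8637. Δ = (V_up−V_dn)/(S_up−S_dn) = (28.1936−65.0772)/(79.0364−42.1528) = -1.0000. V = [p*·28.1936 + (1−p*)·65.0772]/1.06 = 35.2967. B = V − Δ·S = 101.1604.
(3,2): S=123.4944. Δ = (V_up−V_dn)/(S_up−S_dn) = (40.9633−28.1936)/(148.1933−79.0364) = 0.1846. V = [p*·40.9633 + (1−p*)·28.1936]/1.06 = 35.6329. B = V − Δ·S = 12.8299.
(3,3): S=231.5520. Δ = (V_up−V_dn)/(S_up−S_dn) = (170.6324−40.9633)/(277.8624−148.1933) = 1.0000. V = [p*·170.6324 + (1−p*)·40.9633]/1.06 = 130.3916. B = V − Δ·S = -101.1604.
(2,0): S=54.8864. Δ = (V_up−V_dn)/(S_up−S_dn) = (35.2967−66.0331)/(65.8637−35.1273) = -1.0000. V = [p*·35.2967 + (1−p*)·66.0331]/1.06 = 40.5479. B = V − Δ·S = 95.4343.
(2,1): S=102.9120. Δ = (V_up−V_dn)/(S_up−S_dn) = (35.6329−35.2967)/(123.4944−65.8637) = 0.0058. V = [p*·35.6329 + (1−p*)·35.2967]/1.06 = 33.5366. B = V − Δ·S = 32.9363.
(2,2): S=192.9600. Δ = (V_up−V_dn)/(S_up−S_dn) = (130.3916−35.6329)/(231.5520−123.4944) = 0.8769. V = [p*·130.3916 + (1−p*)·35.6329]/1.06 = 100.6622. B = V − Δ·S = -68.5498.
(1,0): S=85.7600. Δ = (V_up−V_dn)/(S_up−S_dn) = (33.5366−40.5479)/(102.9120−54.8864) = -0.1460. V = [p*·33.5366 + (1−p*)·40.5479]/1.06 = 33.2919. B = V − Δ·S = 45.8121.
(1,1): S=160.8000. Δ = (V_up−V_dn)/(S_up−S_dn) = (100.6622−33.5366)/(192.9600−102.9120) = 0.7454. V = [p*·100.6622 + (1−p*)·33.5366]/1.06 = 79.1328. B = V − Δ·S = -40.7342.
(0,0): S=134.0000. Δ = (V_up−V_dn)/(S_up−S_dn) = (79.1328−33.2919)/(160.8000−85.7600) = 0.6109. V = [p*·79.1328 + (1−p*)·33.2919]/1.06 = 63.8421. B = V − Δ·S = -18.0167.
Check: Δ(0,0)·S0 + B(0,0) = 63.8421 = V0.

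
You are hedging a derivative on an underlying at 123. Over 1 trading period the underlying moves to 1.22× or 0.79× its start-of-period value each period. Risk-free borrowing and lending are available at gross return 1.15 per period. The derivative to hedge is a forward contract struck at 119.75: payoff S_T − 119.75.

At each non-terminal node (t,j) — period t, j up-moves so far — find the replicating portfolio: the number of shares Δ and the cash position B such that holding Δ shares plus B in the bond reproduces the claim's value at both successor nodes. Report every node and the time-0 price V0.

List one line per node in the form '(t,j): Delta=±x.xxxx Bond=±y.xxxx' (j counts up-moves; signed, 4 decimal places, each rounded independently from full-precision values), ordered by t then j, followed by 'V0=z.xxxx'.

(0,0): Delta=1.0000 Bond=-104.1304
V0=18.8696

Since d<R<u, set p* = (R−d)/(u−d) = 0.8372; price each node as the discounted p*-expectation of its children.
Terminal values V(1,·): V(1,0)=-22.5800, V(1,1)=30.3100
Node (0,0) S=123.0000: V=(p*·30.3100+(1−p*)·-22.5800)/1.15=18.8696; Δ=(30.3100−-22.5800)/(150.0600−97.1700)=1.0000; B=V−Δ·S=-104.1304
Self-financing check: at every node Δ·S+B equals the discounted successor values.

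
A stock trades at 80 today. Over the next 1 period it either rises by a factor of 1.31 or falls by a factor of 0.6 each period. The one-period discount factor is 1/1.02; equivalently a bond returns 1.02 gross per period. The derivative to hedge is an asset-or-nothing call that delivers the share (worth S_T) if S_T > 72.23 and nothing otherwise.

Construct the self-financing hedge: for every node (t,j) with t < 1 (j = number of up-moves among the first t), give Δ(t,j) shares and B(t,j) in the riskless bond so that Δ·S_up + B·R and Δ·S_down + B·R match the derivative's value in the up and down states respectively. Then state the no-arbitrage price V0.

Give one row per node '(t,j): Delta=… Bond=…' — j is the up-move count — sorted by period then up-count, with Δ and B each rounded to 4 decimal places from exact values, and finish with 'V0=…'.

Under the risk-neutral measure, an up-move has probability p* = (R−d)/(u−d) = 0.5915 and values discount at R = 1.02.
Payoff layer (t=1): V(1,0)=0.0000, V(1,1)=104.8000
Node (0,0) S=80.0000: V=(p*·104.8000+(1−p*)·0.0000)/1.02=60.7788; Δ=(104.8000−0.0000)/(104.8000−48.0000)=1.8451; B=V−Δ·S=-86.8268
Root portfolio cost Δ·80+B reproduces V0=60.7788.

(0,0): Delta=1.8451 Bond=-86.8268
V0=60.7788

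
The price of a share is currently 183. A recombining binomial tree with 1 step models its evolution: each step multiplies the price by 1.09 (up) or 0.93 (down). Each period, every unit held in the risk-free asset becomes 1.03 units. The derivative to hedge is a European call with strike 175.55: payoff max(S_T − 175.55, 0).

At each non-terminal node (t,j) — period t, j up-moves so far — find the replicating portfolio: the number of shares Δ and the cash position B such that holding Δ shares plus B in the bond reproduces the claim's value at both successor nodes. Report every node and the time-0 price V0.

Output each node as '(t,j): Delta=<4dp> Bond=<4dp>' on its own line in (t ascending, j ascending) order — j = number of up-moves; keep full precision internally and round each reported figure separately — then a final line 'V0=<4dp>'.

(0,0): Delta=0.8169 Bond=-134.9854
V0=14.5146

Since d<R<u, set p* = (R−d)/(u−d) = 0.6250; price each node as the discounted p*-expectation of its children.
Payoff layer (t=1): V(1,0)=0.0000, V(1,1)=23.9200
  t=0,j=0: stock 183.0000 → up 199.4700 (V=23.9200), down 170.1900 (V=0.0000). Price 14.5146; hedge Δ=0.8169, bond B=-134.9854.
Each (Δ,B) replicates both successor values, so the strategy is self-financing and V0 is arbitrage-free.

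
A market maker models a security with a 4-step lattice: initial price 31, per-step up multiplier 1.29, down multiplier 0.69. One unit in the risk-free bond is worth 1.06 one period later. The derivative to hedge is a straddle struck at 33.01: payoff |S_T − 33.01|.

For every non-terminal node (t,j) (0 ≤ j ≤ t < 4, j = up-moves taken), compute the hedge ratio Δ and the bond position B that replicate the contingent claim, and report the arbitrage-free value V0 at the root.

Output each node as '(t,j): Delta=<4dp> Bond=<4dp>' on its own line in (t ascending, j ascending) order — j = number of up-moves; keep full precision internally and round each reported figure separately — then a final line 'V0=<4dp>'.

Under the risk-neutral measure, an up-move has probability p* = (R−d)/(u−d) = 0.6167 and values discount at R = 1.06.
Terminal payoffs: V(4,0)=25.9832, V(4,1)=19.8729, V(4,2)=8.4494, V(4,3)=12.9077, V(4,4)=52.8361
  t=3,j=0: stock 10.1838 → up 13.1371 (V=19.8729), down 7.0268 (V=25.9832). Price 20.9577; hedge Δ=-1.0000, bond B=31.1415.
  t=3,j=1: stock 19.0392 → up 24.5606 (V=8.4494), down 13.1371 (V=19.8729). Price 12.1023; hedge Δ=-1.0000, bond B=31.1415.
  t=3,j=2: stock 35.5951 → up 45.9177 (V=12.9077), down 24.5606 (V=8.4494). Price 10.5648; hedge Δ=0.2088, bond B=3.1343.
  t=3,j=3: stock 66.5474 → up 85.8461 (V=52.8361), down 45.9177 (V=12.9077). Price 35.4058; hedge Δ=1.0000, bond B=-31.1415.
  t=2,j=0: stock 14.7591 → up 19.0392 (V=12.1023), down 10.1838 (V=20.9577). Price 14.6197; hedge Δ=-1.0000, bond B=29.3788.
  t=2,j=1: stock 27.5931 → up 35.5951 (V=10.5648), down 19.0392 (V=12.1023). Price 10.5228; hedge Δ=-0.0929, bond B=13.0853.
  t=2,j=2: stock 51.5871 → up 66.5474 (V=35.4058), down 35.5951 (V=10.5648). Price 24.4183; hedge Δ=0.8026, bond B=-16.9834.
  t=1,j=0: stock 21.3900 → up 27.5931 (V=10.5228), down 14.7591 (V=14.6197). Price 11.4087; hedge Δ=-0.3192, bond B=18.2369.
  t=1,j=1: stock 39.9900 → up 51.5871 (V=24.4183), down 27.5931 (V=10.5228). Price 18.0110; hedge Δ=0.5791, bond B=-5.1482.
  t=0,j=0: stock 31.0000 → up 39.9900 (V=18.0110), down 21.3900 (V=11.4087). Price 14.6039; hedge Δ=0.3550, bond B=3.6001.
Check: Δ(0,0)·S0 + B(0,0) = 14.6039 = V0.

(0,0): Delta=0.3550 Bond=3.6001
(1,0): Delta=-0.3192 Bond=18.2369
(1,1): Delta=0.5791 Bond=-5.1482
(2,0): Delta=-1.0000 Bond=29.3788
(2,1): Delta=-0.0929 Bond=13.0853
(2,2): Delta=0.8026 Bond=-16.9834
(3,0): Delta=-1.0000 Bond=31.1415
(3,1): Delta=-1.0000 Bond=31.1415
(3,2): Delta=0.2088 Bond=3.1343
(3,3): Delta=1.0000 Bond=-31.1415
V0=14.6039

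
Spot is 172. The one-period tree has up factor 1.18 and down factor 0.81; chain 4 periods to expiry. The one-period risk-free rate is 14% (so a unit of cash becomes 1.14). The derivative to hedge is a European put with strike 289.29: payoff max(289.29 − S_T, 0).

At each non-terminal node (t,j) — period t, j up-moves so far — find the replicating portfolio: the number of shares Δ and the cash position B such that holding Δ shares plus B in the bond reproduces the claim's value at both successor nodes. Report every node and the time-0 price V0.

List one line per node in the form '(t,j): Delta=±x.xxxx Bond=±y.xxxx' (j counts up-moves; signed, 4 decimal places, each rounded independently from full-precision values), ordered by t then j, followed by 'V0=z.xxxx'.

Under the risk-neutral measure, an up-move has probability p* = (R−d)/(u−d) = 0.8919 and values discount at R = 1.14.
Terminal values V(4,·): V(4,0)=215.2496, V(4,1)=181.4287, V(4,2)=132.1588, V(4,3)=60.3828, V(4,4)=0.0000
(3,0): S=91.4079. Δ = (V_up−V_dn)/(S_up−S_dn) = (181.4287−215.2496)/(107.8613−74.0404) = -1.0000. V = [p*·181.4287 + (1−p*)·215.2496]/1.14 = 162.3553. B = V − Δ·S = 253.7632.
(3,1): S=133.1621. Δ = (V_up−V_dn)/(S_up−S_dn) = (132.1588−181.4287)/(157.1312−107.8613) = -1.0000. V = [p*·132.1588 + (1−p*)·181.4287]/1.14 = 120.6011. B = V − Δ·S = 253.7632.
(3,2): S=193.9892. Δ = (V_up−V_dn)/(S_up−S_dn) = (60.3828−132.1588)/(228.9072−157.1312) = -1.0000. V = [p*·60.3828 + (1−p*)·132.1588]/1.14 = 59.7740. B = V − Δ·S = 253.7632.
(3,3): S=282.6015. Δ = (V_up−V_dn)/(S_up−S_dn) = (0.0000−60.3828)/(333.4698−228.9072) = -0.5775. V = [p*·0.0000 + (1−p*)·60.3828]/1.14 = 5.7262. B = V − Δ·S = 168.9229.
(2,0): S=112.8492. Δ = (V_up−V_dn)/(S_up−S_dn) = (120.6011−162.3553)/(133.1621−91.4079) = -1.0000. V = [p*·120.6011 + (1−p*)·162.3553]/1.14 = 109.7501. B = V − Δ·S = 222.5993.
(2,1): S=164.3976. Δ = (V_up−V_dn)/(S_up−S_dn) = (59.7740−120.6011)/(193.9892−133.1621) = -1.0000. V = [p*·59.7740 + (1−p*)·120.6011]/1.14 = 58.2017. B = V − Δ·S = 222.5993.
(2,2): S=239.4928. Δ = (V_up−V_dn)/(S_up−S_dn) = (5.7262−59.7740)/(282.6015−193.9892) = -0.6099. V = [p*·5.7262 + (1−p*)·59.7740]/1.14 = 10.1484. B = V − Δ·S = 156.2235.
(1,0): S=139.3200. Δ = (V_up−V_dn)/(S_up−S_dn) = (58.2017−109.7501)/(164.3976−112.8492) = -1.0000. V = [p*·58.2017 + (1−p*)·109.7501]/1.14 = 55.9425. B = V − Δ·S = 195.2625.
(1,1): S=202.9600. Δ = (V_up−V_dn)/(S_up−S_dn) = (10.1484−58.2017)/(239.4928−164.3976) = -0.6399. V = [p*·10.1484 + (1−p*)·58.2017]/1.14 = 13.4591. B = V − Δ·S = 143.3327.
(0,0): S=172.0000. Δ = (V_up−V_dn)/(S_up−S_dn) = (13.4591−55.9425)/(202.9600−139.3200) = -0.6676. V = [p*·13.4591 + (1−p*)·55.9425]/1.14 = 15.8350. B = V − Δ·S = 130.6550.
Root portfolio cost Δ·172+B reproduces V0=15.8350.

(0,0): Delta=-0.6676 Bond=130.6550
(1,0): Delta=-1.0000 Bond=195.2625
(1,1): Delta=-0.6399 Bond=143.3327
(2,0): Delta=-1.0000 Bond=222.5993
(2,1): Delta=-1.0000 Bond=222.5993
(2,2): Delta=-0.6099 Bond=156.2235
(3,0): Delta=-1.0000 Bond=253.7632
(3,1): Delta=-1.0000 Bond=253.7632
(3,2): Delta=-1.0000 Bond=253.7632
(3,3): Delta=-0.5775 Bond=168.9229
V0=15.8350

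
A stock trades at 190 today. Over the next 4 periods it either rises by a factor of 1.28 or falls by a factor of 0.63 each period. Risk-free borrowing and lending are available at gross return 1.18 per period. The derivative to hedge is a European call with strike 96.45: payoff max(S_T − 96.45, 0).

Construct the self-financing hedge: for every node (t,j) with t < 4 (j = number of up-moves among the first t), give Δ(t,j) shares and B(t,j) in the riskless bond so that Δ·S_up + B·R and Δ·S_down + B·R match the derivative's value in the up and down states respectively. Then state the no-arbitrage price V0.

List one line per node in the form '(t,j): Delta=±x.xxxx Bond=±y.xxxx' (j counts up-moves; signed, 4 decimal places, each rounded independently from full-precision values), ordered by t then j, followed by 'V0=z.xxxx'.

Risk-neutral probability p* = (R−d)/(u−d) = (1.18−0.63)/(1.28−0.63) = 0.8462.
Payoff layer (t=4): V(4,0)=0.0000, V(4,1)=0.0000, V(4,2)=27.1034, V(4,3)=154.5791, V(4,4)=413.5774
Node (3,0) S=47.5089: V=(p*·0.0000+(1−p*)·0.0000)/1.18=0.0000; Δ=(0.0000−0.0000)/(60.8114−29.9306)=0.0000; B=V−Δ·S=0.0000
Node (3,1) S=96.5261: V=(p*·27.1034+(1−p*)·0.0000)/1.18=19.4353; Δ=(27.1034−0.0000)/(123.5534−60.8114)=0.4320; B=V−Δ·S=-22.2622
Node (3,2) S=196.1165: V=(p*·154.5791+(1−p*)·27.1034)/1.18=114.3792; Δ=(154.5791−27.1034)/(251.0291−123.5534)=1.0000; B=V−Δ·S=-81.7373
Node (3,3) S=398.4589: V=(p*·413.5774+(1−p*)·154.5791)/1.18=316.7216; Δ=(413.5774−154.5791)/(510.0274−251.0291)=1.0000; B=V−Δ·S=-81.7373
Node (2,0) S=75.4110: V=(p*·19.4353+(1−p*)·0.0000)/1.18=13.9366; Δ=(19.4353−0.0000)/(96.5261−47.5089)=0.3965; B=V−Δ·S=-15.9638
Node (2,1) S=153.2160: V=(p*·114.3792+(1−p*)·19.4353)/1.18=84.5529; Δ=(114.3792−19.4353)/(196.1165−96.5261)=0.9533; B=V−Δ·S=-61.5146
Node (2,2) S=311.2960: V=(p*·316.7216+(1−p*)·114.3792)/1.18=242.0271; Δ=(316.7216−114.3792)/(398.4589−196.1165)=1.0000; B=V−Δ·S=-69.2689
Node (1,0) S=119.7000: V=(p*·84.5529+(1−p*)·13.9366)/1.18=62.4482; Δ=(84.5529−13.9366)/(153.2160−75.4110)=0.9076; B=V−Δ·S=-46.1922
Node (1,1) S=243.2000: V=(p*·242.0271+(1−p*)·84.5529)/1.18=184.5765; Δ=(242.0271−84.5529)/(311.2960−153.2160)=0.9962; B=V−Δ·S=-57.6915
Node (0,0) S=190.0000: V=(p*·184.5765+(1−p*)·62.4482)/1.18=140.4979; Δ=(184.5765−62.4482)/(243.2000−119.7000)=0.9889; B=V−Δ·S=-47.3918
Self-financing check: at every node Δ·S+B equals the discounted successor values.

(0,0): Delta=0.9889 Bond=-47.3918
(1,0): Delta=0.9076 Bond=-46.1922
(1,1): Delta=0.9962 Bond=-57.6915
(2,0): Delta=0.3965 Bond=-15.9638
(2,1): Delta=0.9533 Bond=-61.5146
(2,2): Delta=1.0000 Bond=-69.2689
(3,0): Delta=0.0000 Bond=0.0000
(3,1): Delta=0.4320 Bond=-22.2622
(3,2): Delta=1.0000 Bond=-81.7373
(3,3): Delta=1.0000 Bond=-81.7373
V0=140.4979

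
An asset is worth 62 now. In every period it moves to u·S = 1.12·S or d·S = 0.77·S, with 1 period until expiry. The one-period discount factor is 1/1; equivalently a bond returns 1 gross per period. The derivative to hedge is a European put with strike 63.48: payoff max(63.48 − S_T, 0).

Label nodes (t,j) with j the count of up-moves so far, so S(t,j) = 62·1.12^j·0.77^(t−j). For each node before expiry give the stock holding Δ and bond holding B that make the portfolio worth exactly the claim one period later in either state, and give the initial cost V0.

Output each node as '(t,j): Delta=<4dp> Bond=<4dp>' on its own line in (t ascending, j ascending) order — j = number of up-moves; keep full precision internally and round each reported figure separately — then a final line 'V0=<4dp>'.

No-arbitrage ⇒ martingale measure with p* = (R−d)/(u−d) = 0.6571.
Terminal payoffs: V(1,0)=15.7400, V(1,1)=0.0000
  t=0,j=0: stock 62.0000 → up 69.4400 (V=0.0000), down 47.7400 (V=15.7400). Price 5.3966; hedge Δ=-0.7253, bond B=50.3680.
Each (Δ,B) replicates both successor values, so the strategy is self-financing and V0 is arbitrage-free.

(0,0): Delta=-0.7253 Bond=50.3680
V0=5.3966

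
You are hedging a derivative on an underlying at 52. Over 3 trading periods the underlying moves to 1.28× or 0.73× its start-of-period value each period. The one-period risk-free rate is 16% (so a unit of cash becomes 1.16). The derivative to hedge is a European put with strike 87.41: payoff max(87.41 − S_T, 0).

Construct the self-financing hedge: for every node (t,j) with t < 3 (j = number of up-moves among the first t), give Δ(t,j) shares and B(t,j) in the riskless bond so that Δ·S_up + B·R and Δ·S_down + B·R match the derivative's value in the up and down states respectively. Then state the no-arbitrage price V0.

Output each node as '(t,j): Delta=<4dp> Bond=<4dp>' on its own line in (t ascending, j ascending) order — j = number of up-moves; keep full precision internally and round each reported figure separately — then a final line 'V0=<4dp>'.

The replicating-portfolio and risk-neutral prices coincide; use p* = (1.16−0.73)/(1.28−0.73) = 0.7818 for the latter.
Terminal payoffs: V(3,0)=67.1811, V(3,1)=51.9402, V(3,2)=25.2163, V(3,3)=0.0000
  t=2,j=0: stock 27.7108 → up 35.4698 (V=51.9402), down 20.2289 (V=67.1811). Price 47.6426; hedge Δ=-1.0000, bond B=75.3534.
  t=2,j=1: stock 48.5888 → up 62.1937 (V=25.2163), down 35.4698 (V=51.9402). Price 26.7646; hedge Δ=-1.0000, bond B=75.3534.
  t=2,j=2: stock 85.1968 → up 109.0519 (V=0.0000), down 62.1937 (V=25.2163). Price 4.7429; hedge Δ=-0.5381, bond B=50.5908.
  t=1,j=0: stock 37.9600 → up 48.5888 (V=26.7646), down 27.7108 (V=47.6426). Price 26.9999; hedge Δ=-1.0000, bond B=64.9599.
  t=1,j=1: stock 66.5600 → up 85.1968 (V=4.7429), down 48.5888 (V=26.7646). Price 8.2307; hedge Δ=-0.6016, bond B=48.2703.
  t=0,j=0: stock 52.0000 → up 66.5600 (V=8.2307), down 37.9600 (V=26.9999). Price 10.6257; hedge Δ=-0.6563, bond B=44.7514.
Each (Δ,B) replicates both successor values, so the strategy is self-financing and V0 is arbitrage-free.

(0,0): Delta=-0.6563 Bond=44.7514
(1,0): Delta=-1.0000 Bond=64.9599
(1,1): Delta=-0.6016 Bond=48.2703
(2,0): Delta=-1.0000 Bond=75.3534
(2,1): Delta=-1.0000 Bond=75.3534
(2,2): Delta=-0.5381 Bond=50.5908
V0=10.6257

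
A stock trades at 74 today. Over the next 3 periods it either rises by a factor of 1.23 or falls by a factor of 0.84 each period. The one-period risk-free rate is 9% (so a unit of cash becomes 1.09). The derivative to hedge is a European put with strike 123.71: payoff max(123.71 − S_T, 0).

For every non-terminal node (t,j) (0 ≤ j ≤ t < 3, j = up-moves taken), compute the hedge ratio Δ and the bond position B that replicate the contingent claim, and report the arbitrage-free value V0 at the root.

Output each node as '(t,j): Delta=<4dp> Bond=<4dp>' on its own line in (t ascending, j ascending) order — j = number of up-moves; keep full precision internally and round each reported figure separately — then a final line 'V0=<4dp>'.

No-arbitrage ⇒ martingale measure with p* = (R−d)/(u−d) = 0.6410.
Payoff layer (t=3): V(3,0)=79.8499, V(3,1)=59.4863, V(3,2)=29.6681, V(3,3)=0.0000
(2,0): S=52.2144. Δ = (V_up−V_dn)/(S_up−S_dn) = (59.4863−79.8499)/(64.2237−43.8601) = -1.0000. V = [p*·59.4863 + (1−p*)·79.8499]/1.09 = 61.2810. B = V − Δ·S = 113.4954.
(2,1): S=76.4568. Δ = (V_up−V_dn)/(S_up−S_dn) = (29.6681−59.4863)/(94.0419−64.2237) = -1.0000. V = [p*·29.6681 + (1−p*)·59.4863]/1.09 = 37.0386. B = V − Δ·S = 113.4954.
(2,2): S=111.9546. Δ = (V_up−V_dn)/(S_up−S_dn) = (0.0000−29.6681)/(137.7042−94.0419) = -0.6795. V = [p*·0.0000 + (1−p*)·29.6681]/1.09 = 9.7707. B = V − Δ·S = 85.8429.
(1,0): S=62.1600. Δ = (V_up−V_dn)/(S_up−S_dn) = (37.0386−61.2810)/(76.4568−52.2144) = -1.0000. V = [p*·37.0386 + (1−p*)·61.2810]/1.09 = 41.9642. B = V − Δ·S = 104.1242.
(1,1): S=91.0200. Δ = (V_up−V_dn)/(S_up−S_dn) = (9.7707−37.0386)/(111.9546−76.4568) = -0.7682. V = [p*·9.7707 + (1−p*)·37.0386]/1.09 = 17.9442. B = V − Δ·S = 87.8619.
(0,0): S=74.0000. Δ = (V_up−V_dn)/(S_up−S_dn) = (17.9442−41.9642)/(91.0200−62.1600) = -0.8323. V = [p*·17.9442 + (1−p*)·41.9642]/1.09 = 24.3732. B = V − Δ·S = 85.9630.
Self-financing check: at every node Δ·S+B equals the discounted successor values.

(0,0): Delta=-0.8323 Bond=85.9630
(1,0): Delta=-1.0000 Bond=104.1242
(1,1): Delta=-0.7682 Bond=87.8619
(2,0): Delta=-1.0000 Bond=113.4954
(2,1): Delta=-1.0000 Bond=113.4954
(2,2): Delta=-0.6795 Bond=85.8429
V0=24.3732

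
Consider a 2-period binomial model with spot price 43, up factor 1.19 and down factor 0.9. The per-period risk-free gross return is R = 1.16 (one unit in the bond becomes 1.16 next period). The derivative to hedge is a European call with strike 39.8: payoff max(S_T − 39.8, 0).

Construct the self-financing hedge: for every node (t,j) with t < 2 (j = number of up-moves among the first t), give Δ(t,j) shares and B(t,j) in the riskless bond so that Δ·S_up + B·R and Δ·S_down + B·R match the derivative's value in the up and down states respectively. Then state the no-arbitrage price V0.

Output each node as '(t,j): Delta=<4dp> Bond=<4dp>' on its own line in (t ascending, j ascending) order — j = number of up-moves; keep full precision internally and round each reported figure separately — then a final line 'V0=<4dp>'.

The replicating-portfolio and risk-neutral prices coincide; use p* = (1.16−0.9)/(1.19−0.9) = 0.8966 for the latter.
Terminal values V(2,·): V(2,0)=0.0000, V(2,1)=6.2530, V(2,2)=21.0923
Node (1,0) S=38.7000: V=(p*·6.2530+(1−p*)·0.0000)/1.16=4.8329; Δ=(6.2530−0.0000)/(46.0530−34.8300)=0.5572; B=V−Δ·S=-16.7292
Node (1,1) S=51.1700: V=(p*·21.0923+(1−p*)·6.2530)/1.16=16.8597; Δ=(21.0923−6.2530)/(60.8923−46.0530)=1.0000; B=V−Δ·S=-34.3103
Node (0,0) S=43.0000: V=(p*·16.8597+(1−p*)·4.8329)/1.16=13.4616; Δ=(16.8597−4.8329)/(51.1700−38.7000)=0.9645; B=V−Δ·S=-28.0100
Check: Δ(0,0)·S0 + B(0,0) = 13.4616 = V0.

(0,0): Delta=0.9645 Bond=-28.0100
(1,0): Delta=0.5572 Bond=-16.7292
(1,1): Delta=1.0000 Bond=-34.3103
V0=13.4616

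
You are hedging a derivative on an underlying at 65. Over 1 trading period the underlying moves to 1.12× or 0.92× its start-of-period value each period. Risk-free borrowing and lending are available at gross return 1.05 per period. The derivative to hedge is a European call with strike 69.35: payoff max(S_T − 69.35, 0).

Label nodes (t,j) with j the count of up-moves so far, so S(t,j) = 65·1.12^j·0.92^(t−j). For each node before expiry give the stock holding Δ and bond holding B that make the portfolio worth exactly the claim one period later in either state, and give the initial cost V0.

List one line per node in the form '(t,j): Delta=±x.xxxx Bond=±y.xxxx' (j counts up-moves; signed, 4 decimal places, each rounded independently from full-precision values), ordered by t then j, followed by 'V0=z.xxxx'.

The replicating-portfolio and risk-neutral prices coincide; use p* = (1.05−0.92)/(1.12−0.92) = 0.6500 for the latter.
Payoff layer (t=1): V(1,0)=0.0000, V(1,1)=3.4500
(0,0): S=65.0000. Δ = (V_up−V_dn)/(S_up−S_dn) = (3.4500−0.0000)/(72.8000−59.8000) = 0.2654. V = [p*·3.4500 + (1−p*)·0.0000]/1.05 = 2.1357. B = V − Δ·S = -15.1143.
Self-financing check: at every node Δ·S+B equals the discounted successor values.

(0,0): Delta=0.2654 Bond=-15.1143
V0=2.1357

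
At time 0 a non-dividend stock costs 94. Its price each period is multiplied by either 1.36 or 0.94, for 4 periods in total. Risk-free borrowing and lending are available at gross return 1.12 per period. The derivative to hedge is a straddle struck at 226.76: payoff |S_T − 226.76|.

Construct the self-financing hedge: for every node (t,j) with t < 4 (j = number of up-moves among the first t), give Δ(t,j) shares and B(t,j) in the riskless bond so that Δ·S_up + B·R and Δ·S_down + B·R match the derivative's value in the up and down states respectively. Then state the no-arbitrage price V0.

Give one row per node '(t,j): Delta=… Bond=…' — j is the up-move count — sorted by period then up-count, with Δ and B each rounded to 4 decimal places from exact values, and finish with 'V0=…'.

(0,0): Delta=-0.7309 Bond=122.8783
(1,0): Delta=-1.0000 Bond=161.4033
(1,1): Delta=-0.4829 Bond=105.9175
(2,0): Delta=-1.0000 Bond=180.7717
(2,1): Delta=-1.0000 Bond=180.7717
(2,2): Delta=-0.0063 Bond=35.7687
(3,0): Delta=-1.0000 Bond=202.4643
(3,1): Delta=-1.0000 Bond=202.4643
(3,2): Delta=-1.0000 Bond=202.4643
(3,3): Delta=0.9095 Bond=-176.4768
V0=54.1757

No-arbitrage ⇒ martingale measure with p* = (R−d)/(u−d) = 0.4286.
Terminal values V(4,·): V(4,0)=153.3696, V(4,1)=120.5781, V(4,2)=73.1352, V(4,3)=4.4943, V(4,4)=94.8159
(3,0): S=78.0749. Δ = (V_up−V_dn)/(S_up−S_dn) = (120.5781−153.3696)/(106.1819−73.3904) = -1.0000. V = [p*·120.5781 + (1−p*)·153.3696]/1.12 = 124.3894. B = V − Δ·S = 202.4643.
(3,1): S=112.9594. Δ = (V_up−V_dn)/(S_up−S_dn) = (73.1352−120.5781)/(153.6248−106.1819) = -1.0000. V = [p*·73.1352 + (1−p*)·120.5781]/1.12 = 89.5049. B = V − Δ·S = 202.4643.
(3,2): S=163.4307. Δ = (V_up−V_dn)/(S_up−S_dn) = (4.4943−73.1352)/(222.2657−153.6248) = -1.0000. V = [p*·4.4943 + (1−p*)·73.1352]/1.12 = 39.0336. B = V − Δ·S = 202.4643.
(3,3): S=236.4529. Δ = (V_up−V_dn)/(S_up−S_dn) = (94.8159−4.4943)/(321.5759−222.2657) = 0.9095. V = [p*·94.8159 + (1−p*)·4.4943]/1.12 = 38.5746. B = V − Δ·S = -176.4768.
(2,0): S=83.0584. Δ = (V_up−V_dn)/(S_up−S_dn) = (89.5049−124.3894)/(112.9594−78.0749) = -1.0000. V = [p*·89.5049 + (1−p*)·124.3894]/1.12 = 97.7133. B = V − Δ·S = 180.7717.
(2,1): S=120.1696. Δ = (V_up−V_dn)/(S_up−S_dn) = (39.0336−89.5049)/(163.4307−112.9594) = -1.0000. V = [p*·39.0336 + (1−p*)·89.5049]/1.12 = 60.6021. B = V − Δ·S = 180.7717.
(2,2): S=173.8624. Δ = (V_up−V_dn)/(S_up−S_dn) = (38.5746−39.0336)/(236.4529−163.4307) = -0.0063. V = [p*·38.5746 + (1−p*)·39.0336]/1.12 = 34.6758. B = V − Δ·S = 35.7687.
(1,0): S=88.3600. Δ = (V_up−V_dn)/(S_up−S_dn) = (60.6021−97.7133)/(120.1696−83.0584) = -1.0000. V = [p*·60.6021 + (1−p*)·97.7133]/1.12 = 73.0433. B = V − Δ·S = 161.4033.
(1,1): S=127.8400. Δ = (V_up−V_dn)/(S_up−S_dn) = (34.6758−60.6021)/(173.8624−120.1696) = -0.4829. V = [p*·34.6758 + (1−p*)·60.6021]/1.12 = 44.1882. B = V − Δ·S = 105.9175.
(0,0): S=94.0000. Δ = (V_up−V_dn)/(S_up−S_dn) = (44.1882−73.0433)/(127.8400−88.3600) = -0.7309. V = [p*·44.1882 + (1−p*)·73.0433]/1.12 = 54.1757. B = V − Δ·S = 122.8783.
Self-financing check: at every node Δ·S+B equals the discounted successor values.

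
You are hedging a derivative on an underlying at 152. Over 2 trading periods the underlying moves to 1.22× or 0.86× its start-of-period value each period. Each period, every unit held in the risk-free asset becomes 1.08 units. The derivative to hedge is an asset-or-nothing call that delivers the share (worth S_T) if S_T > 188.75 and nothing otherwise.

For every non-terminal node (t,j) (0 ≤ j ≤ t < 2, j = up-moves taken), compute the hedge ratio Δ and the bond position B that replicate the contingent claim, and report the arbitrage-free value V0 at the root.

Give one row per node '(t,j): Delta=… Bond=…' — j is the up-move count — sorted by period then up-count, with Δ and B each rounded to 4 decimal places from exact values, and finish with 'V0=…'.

Under the risk-neutral measure, an up-move has probability p* = (R−d)/(u−d) = 0.6111 and values discount at R = 1.08.
At expiry t=2: V(2,0)=0.0000, V(2,1)=0.0000, V(2,2)=226.2368
  t=1,j=0: stock 130.7200 → up 159.4784 (V=0.0000), down 112.4192 (V=0.0000). Price 0.0000; hedge Δ=0.0000, bond B=0.0000.
  t=1,j=1: stock 185.4400 → up 226.2368 (V=226.2368), down 159.4784 (V=0.0000). Price 128.0147; hedge Δ=3.3889, bond B=-500.4209.
  t=0,j=0: stock 152.0000 → up 185.4400 (V=128.0147), down 130.7200 (V=0.0000). Price 72.4363; hedge Δ=2.3394, bond B=-283.1600.
The time-0 hedge costs 72.4363, which is the no-arbitrage price.

(0,0): Delta=2.3394 Bond=-283.1600
(1,0): Delta=0.0000 Bond=0.0000
(1,1): Delta=3.3889 Bond=-500.4209
V0=72.4363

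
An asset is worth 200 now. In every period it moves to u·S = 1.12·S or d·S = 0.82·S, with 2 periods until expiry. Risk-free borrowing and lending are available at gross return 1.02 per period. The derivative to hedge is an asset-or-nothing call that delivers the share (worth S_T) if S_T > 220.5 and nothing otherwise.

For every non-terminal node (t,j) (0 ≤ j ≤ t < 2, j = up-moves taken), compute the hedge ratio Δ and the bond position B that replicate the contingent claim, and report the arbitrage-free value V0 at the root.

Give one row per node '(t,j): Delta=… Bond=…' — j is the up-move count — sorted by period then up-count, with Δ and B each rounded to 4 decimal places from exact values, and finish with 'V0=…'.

Risk-neutral probability p* = (R−d)/(u−d) = (1.02−0.82)/(1.12−0.82) = 0.6667.
At expiry t=2: V(2,0)=0.0000, V(2,1)=0.0000, V(2,2)=250.8800
  t=1,j=0: stock 164.0000 → up 183.6800 (V=0.0000), down 134.4800 (V=0.0000). Price 0.0000; hedge Δ=0.0000, bond B=0.0000.
  t=1,j=1: stock 224.0000 → up 250.8800 (V=250.8800), down 183.6800 (V=0.0000). Price 163.9739; hedge Δ=3.7333, bond B=-672.2928.
  t=0,j=0: stock 200.0000 → up 224.0000 (V=163.9739), down 164.0000 (V=0.0000). Price 107.1725; hedge Δ=2.7329, bond B=-439.4071.
Each (Δ,B) replicates both successor values, so the strategy is self-financing and V0 is arbitrage-free.

(0,0): Delta=2.7329 Bond=-439.4071
(1,0): Delta=0.0000 Bond=0.0000
(1,1): Delta=3.7333 Bond=-672.2928
V0=107.1725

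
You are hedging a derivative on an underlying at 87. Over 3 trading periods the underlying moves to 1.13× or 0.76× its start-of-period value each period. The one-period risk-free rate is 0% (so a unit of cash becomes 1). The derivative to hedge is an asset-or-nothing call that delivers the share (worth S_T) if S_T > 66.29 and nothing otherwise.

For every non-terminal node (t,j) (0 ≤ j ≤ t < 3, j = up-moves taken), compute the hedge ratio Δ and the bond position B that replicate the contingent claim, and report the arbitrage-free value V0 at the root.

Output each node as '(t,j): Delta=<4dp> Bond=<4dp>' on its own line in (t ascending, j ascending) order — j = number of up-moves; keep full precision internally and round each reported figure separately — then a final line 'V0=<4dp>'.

(0,0): Delta=1.7328 Bond=-79.0465
(1,0): Delta=2.2385 Bond=-112.4893
(1,1): Delta=1.5485 Bond=-60.9317
(2,0): Delta=0.0000 Bond=0.0000
(2,1): Delta=3.0541 Bond=-173.4210
(2,2): Delta=1.0000 Bond=0.0000
V0=71.7028

Risk-neutral probability p* = (R−d)/(u−d) = (1−0.76)/(1.13−0.76) = 0.6486.
Terminal payoffs: V(3,0)=0.0000, V(3,1)=0.0000, V(3,2)=84.4286, V(3,3)=125.5320
(2,0): S=50.2512. Δ = (V_up−V_dn)/(S_up−S_dn) = (0.0000−0.0000)/(56.7839−38.1909) = 0.0000. V = [p*·0.0000 + (1−p*)·0.0000]/1 = 0.0000. B = V − Δ·S = 0.0000.
(2,1): S=74.7156. Δ = (V_up−V_dn)/(S_up−S_dn) = (84.4286−0.0000)/(84.4286−56.7839) = 3.0541. V = [p*·84.4286 + (1−p*)·0.0000]/1 = 54.7645. B = V − Δ·S = -173.4210.
(2,2): S=111.0903. Δ = (V_up−V_dn)/(S_up−S_dn) = (125.5320−84.4286)/(125.5320−84.4286) = 1.0000. V = [p*·125.5320 + (1−p*)·84.4286]/1 = 111.0903. B = V − Δ·S = 0.0000.
(1,0): S=66.1200. Δ = (V_up−V_dn)/(S_up−S_dn) = (54.7645−0.0000)/(74.7156−50.2512) = 2.2385. V = [p*·54.7645 + (1−p*)·0.0000]/1 = 35.5229. B = V − Δ·S = -112.4893.
(1,1): S=98.3100. Δ = (V_up−V_dn)/(S_up−S_dn) = (111.0903−54.7645)/(111.0903−74.7156) = 1.5485. V = [p*·111.0903 + (1−p*)·54.7645]/1 = 91.3002. B = V − Δ·S = -60.9317.
(0,0): S=87.0000. Δ = (V_up−V_dn)/(S_up−S_dn) = (91.3002−35.5229)/(98.3100−66.1200) = 1.7328. V = [p*·91.3002 + (1−p*)·35.5229]/1 = 71.7028. B = V − Δ·S = -79.0465.
Self-financing check: at every node Δ·S+B equals the discounted successor values.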